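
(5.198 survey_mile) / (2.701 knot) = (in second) 6020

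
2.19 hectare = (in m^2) 2.19e+04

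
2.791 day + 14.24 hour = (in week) 0.4835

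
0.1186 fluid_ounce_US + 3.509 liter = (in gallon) 0.9279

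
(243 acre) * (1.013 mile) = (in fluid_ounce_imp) 5.642e+13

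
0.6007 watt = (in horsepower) 0.0008056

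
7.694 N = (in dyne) 7.694e+05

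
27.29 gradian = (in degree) 24.56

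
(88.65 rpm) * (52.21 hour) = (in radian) 1.745e+06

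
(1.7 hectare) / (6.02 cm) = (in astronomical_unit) 1.888e-06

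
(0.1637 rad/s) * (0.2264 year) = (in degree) 6.697e+07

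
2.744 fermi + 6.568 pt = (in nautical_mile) 1.251e-06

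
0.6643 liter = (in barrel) 0.004178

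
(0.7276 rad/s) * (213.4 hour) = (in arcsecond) 1.153e+11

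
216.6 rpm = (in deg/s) 1300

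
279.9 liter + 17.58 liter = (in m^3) 0.2975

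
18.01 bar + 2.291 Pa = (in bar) 18.01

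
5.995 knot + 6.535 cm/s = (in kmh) 11.34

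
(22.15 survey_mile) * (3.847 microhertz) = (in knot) 0.2666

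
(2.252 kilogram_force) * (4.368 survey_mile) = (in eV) 9.69e+23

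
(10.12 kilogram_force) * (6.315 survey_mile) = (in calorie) 2.411e+05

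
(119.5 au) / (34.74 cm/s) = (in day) 5.956e+08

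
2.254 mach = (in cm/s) 7.675e+04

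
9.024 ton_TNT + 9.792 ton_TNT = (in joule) 7.873e+10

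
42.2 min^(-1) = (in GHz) 7.033e-10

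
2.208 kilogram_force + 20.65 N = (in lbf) 9.51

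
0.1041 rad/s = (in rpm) 0.9941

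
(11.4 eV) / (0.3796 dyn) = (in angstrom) 0.004812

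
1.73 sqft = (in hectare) 1.607e-05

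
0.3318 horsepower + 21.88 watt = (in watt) 269.3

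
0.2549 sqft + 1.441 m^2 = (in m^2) 1.465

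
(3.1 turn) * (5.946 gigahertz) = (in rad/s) 1.158e+11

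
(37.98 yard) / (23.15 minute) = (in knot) 0.0486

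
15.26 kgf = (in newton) 149.6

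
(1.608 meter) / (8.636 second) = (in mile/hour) 0.4165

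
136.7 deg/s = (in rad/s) 2.386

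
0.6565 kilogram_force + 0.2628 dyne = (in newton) 6.438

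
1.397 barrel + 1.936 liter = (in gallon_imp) 49.28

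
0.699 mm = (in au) 4.673e-15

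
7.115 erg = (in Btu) 6.744e-10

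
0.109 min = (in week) 1.081e-05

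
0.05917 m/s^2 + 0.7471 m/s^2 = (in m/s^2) 0.8063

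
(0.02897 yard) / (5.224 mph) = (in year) 3.597e-10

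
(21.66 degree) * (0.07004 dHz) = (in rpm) 0.02528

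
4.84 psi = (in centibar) 33.37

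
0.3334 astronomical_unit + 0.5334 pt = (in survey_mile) 3.099e+07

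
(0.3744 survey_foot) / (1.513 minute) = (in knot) 0.002444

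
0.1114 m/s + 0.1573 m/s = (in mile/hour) 0.6011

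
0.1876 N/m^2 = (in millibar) 0.001876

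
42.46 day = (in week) 6.066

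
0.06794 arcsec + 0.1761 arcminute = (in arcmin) 0.1772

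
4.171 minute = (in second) 250.3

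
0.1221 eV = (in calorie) 4.676e-21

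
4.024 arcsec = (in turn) 3.105e-06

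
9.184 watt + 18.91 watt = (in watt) 28.09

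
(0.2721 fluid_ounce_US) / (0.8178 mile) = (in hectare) 6.114e-13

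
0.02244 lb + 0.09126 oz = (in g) 12.77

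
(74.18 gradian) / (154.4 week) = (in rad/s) 1.248e-08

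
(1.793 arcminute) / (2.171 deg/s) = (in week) 2.276e-08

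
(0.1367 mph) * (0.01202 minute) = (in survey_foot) 0.1446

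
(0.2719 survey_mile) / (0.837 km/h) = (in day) 0.02178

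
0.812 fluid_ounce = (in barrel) 0.000151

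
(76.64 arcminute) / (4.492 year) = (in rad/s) 1.574e-10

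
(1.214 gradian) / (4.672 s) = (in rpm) 0.03898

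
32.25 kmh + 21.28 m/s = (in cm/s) 3024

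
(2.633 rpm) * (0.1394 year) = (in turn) 1.929e+05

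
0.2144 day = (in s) 1.852e+04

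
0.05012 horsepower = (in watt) 37.37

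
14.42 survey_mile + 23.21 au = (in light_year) 0.000367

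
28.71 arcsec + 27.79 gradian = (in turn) 0.0695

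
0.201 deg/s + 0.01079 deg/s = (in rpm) 0.0353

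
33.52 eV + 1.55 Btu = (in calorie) 390.9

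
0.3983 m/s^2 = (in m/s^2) 0.3983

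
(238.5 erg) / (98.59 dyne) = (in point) 68.57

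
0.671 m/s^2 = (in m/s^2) 0.671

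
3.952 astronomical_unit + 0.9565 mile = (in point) 1.676e+15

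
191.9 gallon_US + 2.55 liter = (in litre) 729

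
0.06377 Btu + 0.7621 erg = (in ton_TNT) 1.608e-08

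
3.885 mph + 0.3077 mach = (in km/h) 383.4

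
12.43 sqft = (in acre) 0.0002854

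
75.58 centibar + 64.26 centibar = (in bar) 1.398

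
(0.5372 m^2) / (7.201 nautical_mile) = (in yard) 4.405e-05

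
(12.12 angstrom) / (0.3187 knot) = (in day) 8.556e-14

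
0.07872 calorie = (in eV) 2.056e+18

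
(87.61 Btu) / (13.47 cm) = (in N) 6.862e+05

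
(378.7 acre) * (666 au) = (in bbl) 9.604e+20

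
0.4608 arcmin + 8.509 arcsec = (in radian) 0.0001753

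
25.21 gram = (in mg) 2.521e+04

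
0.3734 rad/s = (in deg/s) 21.39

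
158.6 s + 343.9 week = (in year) 6.595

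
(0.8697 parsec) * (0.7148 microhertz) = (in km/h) 6.906e+10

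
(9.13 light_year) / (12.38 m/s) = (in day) 8.075e+10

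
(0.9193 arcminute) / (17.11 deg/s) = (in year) 2.84e-11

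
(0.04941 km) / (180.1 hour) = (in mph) 0.0001705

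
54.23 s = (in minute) 0.9038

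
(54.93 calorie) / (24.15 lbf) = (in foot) 7.019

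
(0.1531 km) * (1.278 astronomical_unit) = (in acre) 7.233e+09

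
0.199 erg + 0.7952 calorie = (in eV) 2.077e+19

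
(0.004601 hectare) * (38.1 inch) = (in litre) 4.453e+04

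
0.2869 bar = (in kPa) 28.69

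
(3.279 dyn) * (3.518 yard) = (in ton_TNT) 2.521e-14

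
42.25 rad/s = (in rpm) 403.5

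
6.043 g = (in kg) 0.006043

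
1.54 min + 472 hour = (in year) 0.05388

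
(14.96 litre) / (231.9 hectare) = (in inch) 2.54e-07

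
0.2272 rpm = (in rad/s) 0.02379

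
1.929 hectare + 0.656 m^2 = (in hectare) 1.929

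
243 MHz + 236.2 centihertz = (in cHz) 2.43e+10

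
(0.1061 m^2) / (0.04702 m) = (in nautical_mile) 0.001218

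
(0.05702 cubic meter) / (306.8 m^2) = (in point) 0.5268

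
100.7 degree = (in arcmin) 6042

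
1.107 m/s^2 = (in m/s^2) 1.107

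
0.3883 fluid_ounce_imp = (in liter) 0.01103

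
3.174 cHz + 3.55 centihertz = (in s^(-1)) 0.06724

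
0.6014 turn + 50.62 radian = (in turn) 8.658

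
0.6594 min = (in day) 0.0004579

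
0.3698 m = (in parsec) 1.198e-17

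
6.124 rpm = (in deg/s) 36.74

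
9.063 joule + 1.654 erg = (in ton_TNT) 2.166e-09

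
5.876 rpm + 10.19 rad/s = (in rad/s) 10.81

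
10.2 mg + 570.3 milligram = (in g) 0.5805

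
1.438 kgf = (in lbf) 3.17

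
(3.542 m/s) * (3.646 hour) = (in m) 4.649e+04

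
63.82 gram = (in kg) 0.06382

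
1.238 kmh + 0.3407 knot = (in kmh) 1.869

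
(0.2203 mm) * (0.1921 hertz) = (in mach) 1.243e-07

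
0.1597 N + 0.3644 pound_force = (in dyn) 1.781e+05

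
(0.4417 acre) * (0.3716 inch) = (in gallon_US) 4457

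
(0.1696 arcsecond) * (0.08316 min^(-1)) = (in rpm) 1.088e-08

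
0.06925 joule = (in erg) 6.925e+05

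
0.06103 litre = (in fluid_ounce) 2.064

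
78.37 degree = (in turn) 0.2177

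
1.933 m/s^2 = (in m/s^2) 1.933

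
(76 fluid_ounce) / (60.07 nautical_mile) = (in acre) 4.992e-12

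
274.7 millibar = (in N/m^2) 2.747e+04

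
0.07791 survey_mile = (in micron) 1.254e+08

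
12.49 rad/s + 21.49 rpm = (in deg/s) 844.6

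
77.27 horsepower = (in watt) 5.762e+04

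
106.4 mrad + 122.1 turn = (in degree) 4.396e+04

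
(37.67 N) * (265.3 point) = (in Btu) 0.003342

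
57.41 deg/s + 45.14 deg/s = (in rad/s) 1.79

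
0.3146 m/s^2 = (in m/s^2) 0.3146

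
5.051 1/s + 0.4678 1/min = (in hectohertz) 0.05059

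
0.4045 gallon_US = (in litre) 1.531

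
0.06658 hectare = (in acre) 0.1645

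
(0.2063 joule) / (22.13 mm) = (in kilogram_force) 0.9506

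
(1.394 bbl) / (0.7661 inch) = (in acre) 0.002814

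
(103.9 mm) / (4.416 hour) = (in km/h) 2.353e-05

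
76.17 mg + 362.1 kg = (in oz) 1.277e+04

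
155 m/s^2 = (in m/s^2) 155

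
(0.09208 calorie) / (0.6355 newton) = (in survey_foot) 1.989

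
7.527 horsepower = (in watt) 5613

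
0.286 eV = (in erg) 4.582e-13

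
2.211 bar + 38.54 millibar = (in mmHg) 1687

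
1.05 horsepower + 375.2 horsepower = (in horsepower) 376.2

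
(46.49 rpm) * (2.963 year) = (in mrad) 4.549e+11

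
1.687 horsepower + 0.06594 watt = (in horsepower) 1.687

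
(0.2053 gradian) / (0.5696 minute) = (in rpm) 0.0009011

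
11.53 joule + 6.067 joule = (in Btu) 0.01668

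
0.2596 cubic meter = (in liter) 259.6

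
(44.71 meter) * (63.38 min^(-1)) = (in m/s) 47.23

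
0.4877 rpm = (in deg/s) 2.926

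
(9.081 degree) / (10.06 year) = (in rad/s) 4.996e-10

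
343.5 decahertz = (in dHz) 3.435e+04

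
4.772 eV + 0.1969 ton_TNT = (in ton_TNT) 0.1969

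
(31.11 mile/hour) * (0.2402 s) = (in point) 9469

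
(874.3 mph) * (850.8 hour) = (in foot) 3.928e+09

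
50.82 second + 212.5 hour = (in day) 8.855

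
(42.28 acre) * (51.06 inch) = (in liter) 2.219e+08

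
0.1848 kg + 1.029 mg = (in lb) 0.4074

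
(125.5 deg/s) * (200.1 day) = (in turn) 6.027e+06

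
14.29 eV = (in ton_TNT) 5.472e-28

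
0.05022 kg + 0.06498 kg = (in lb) 0.254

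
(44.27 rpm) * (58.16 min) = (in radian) 1.618e+04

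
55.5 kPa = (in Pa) 5.55e+04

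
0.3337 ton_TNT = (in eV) 8.714e+27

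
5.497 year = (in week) 286.6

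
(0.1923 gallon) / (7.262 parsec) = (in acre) 8.027e-25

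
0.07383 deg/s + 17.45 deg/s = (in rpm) 2.921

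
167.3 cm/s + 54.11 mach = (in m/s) 1.843e+04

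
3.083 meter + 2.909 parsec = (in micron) 8.976e+22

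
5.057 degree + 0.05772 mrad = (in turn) 0.01406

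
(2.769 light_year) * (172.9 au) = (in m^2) 6.776e+29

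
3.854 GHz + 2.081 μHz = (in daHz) 3.854e+08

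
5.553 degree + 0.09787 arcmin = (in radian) 0.09695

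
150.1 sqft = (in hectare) 0.001394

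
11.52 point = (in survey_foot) 0.01333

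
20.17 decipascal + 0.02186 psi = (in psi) 0.02215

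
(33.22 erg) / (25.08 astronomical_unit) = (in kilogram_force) 9.029e-20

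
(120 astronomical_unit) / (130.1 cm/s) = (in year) 4.375e+05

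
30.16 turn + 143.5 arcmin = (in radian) 189.5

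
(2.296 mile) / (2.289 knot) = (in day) 0.03632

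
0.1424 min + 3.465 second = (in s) 12.01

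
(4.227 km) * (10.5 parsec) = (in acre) 3.384e+17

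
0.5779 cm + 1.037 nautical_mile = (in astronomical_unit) 1.284e-08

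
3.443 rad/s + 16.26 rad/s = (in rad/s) 19.7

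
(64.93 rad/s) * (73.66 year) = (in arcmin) 5.185e+14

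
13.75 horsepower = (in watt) 1.025e+04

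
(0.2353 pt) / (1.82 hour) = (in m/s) 1.267e-08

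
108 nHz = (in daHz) 1.08e-08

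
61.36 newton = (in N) 61.36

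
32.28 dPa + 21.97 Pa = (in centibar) 0.0252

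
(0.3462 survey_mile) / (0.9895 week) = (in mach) 2.734e-06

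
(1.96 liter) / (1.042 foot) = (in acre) 1.525e-06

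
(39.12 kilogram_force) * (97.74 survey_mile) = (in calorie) 1.442e+07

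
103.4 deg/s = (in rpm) 17.23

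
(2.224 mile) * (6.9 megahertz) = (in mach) 7.253e+07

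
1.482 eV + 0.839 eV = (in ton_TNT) 8.888e-29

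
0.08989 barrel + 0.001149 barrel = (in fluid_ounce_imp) 509.4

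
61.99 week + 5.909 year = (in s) 2.238e+08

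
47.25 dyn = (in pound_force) 0.0001062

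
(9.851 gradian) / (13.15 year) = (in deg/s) 2.138e-08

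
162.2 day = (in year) 0.4444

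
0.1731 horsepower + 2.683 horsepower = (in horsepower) 2.856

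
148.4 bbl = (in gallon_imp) 5190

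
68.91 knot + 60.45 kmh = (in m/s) 52.24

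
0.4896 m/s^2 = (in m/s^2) 0.4896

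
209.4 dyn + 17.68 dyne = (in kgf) 0.0002316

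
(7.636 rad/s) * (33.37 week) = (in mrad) 1.541e+11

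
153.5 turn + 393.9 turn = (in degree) 1.971e+05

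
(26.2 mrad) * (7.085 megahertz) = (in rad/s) 1.856e+05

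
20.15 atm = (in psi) 296.1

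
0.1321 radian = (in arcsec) 2.725e+04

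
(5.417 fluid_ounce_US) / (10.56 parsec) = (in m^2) 4.916e-22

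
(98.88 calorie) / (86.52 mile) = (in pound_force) 0.000668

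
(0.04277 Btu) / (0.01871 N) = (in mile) 1.499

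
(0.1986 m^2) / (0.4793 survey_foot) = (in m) 1.359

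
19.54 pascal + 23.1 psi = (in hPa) 1593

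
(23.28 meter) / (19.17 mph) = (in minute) 0.04528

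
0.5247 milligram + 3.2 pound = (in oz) 51.2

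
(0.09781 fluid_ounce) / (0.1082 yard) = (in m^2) 2.924e-05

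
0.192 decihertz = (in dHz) 0.192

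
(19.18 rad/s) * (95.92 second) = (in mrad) 1.84e+06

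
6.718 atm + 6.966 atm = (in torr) 1.04e+04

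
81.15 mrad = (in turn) 0.01292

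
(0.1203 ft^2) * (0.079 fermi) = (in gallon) 2.332e-16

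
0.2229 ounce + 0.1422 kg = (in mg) 1.485e+05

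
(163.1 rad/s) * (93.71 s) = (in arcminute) 5.254e+07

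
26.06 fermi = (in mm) 2.606e-11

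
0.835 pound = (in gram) 378.7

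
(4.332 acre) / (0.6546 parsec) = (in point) 2.46e-09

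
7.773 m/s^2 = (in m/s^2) 7.773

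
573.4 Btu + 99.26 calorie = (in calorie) 1.447e+05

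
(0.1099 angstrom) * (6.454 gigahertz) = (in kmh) 0.2553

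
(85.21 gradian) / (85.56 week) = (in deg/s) 1.482e-06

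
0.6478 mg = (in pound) 1.428e-06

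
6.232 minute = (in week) 0.0006183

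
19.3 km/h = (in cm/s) 536.1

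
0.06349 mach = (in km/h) 77.83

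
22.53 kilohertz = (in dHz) 2.253e+05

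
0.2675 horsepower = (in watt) 199.5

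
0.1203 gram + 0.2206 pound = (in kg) 0.1002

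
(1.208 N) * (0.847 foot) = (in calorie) 0.07454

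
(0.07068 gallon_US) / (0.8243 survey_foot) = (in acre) 2.631e-07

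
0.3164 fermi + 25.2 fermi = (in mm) 2.552e-11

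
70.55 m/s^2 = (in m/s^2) 70.55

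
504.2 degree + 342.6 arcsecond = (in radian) 8.802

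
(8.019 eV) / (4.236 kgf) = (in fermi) 3.093e-05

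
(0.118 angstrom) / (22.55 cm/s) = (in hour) 1.454e-14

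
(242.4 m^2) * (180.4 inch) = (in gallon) 2.934e+05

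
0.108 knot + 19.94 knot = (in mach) 0.03029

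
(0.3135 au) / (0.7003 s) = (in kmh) 2.411e+11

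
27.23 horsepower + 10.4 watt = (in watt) 2.032e+04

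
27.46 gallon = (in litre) 103.9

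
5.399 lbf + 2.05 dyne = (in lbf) 5.399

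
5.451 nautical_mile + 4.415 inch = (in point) 2.862e+07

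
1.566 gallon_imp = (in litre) 7.119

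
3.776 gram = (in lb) 0.008325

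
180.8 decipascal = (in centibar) 0.01808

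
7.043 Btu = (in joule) 7431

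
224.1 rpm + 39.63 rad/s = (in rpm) 602.5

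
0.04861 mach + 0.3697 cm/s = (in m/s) 16.56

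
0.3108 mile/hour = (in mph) 0.3108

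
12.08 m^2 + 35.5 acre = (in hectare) 14.37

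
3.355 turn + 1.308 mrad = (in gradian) 1342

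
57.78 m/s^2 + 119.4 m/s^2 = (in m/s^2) 177.2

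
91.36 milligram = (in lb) 0.0002014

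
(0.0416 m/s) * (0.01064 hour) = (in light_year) 1.684e-16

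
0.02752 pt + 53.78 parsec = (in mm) 1.659e+21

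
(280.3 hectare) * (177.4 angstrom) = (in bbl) 0.3128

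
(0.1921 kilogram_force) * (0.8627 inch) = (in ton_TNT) 9.866e-12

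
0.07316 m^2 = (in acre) 1.808e-05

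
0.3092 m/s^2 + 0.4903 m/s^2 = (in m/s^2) 0.7995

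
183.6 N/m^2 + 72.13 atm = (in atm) 72.13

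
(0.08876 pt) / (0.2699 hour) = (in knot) 6.264e-08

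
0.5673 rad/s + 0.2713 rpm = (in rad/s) 0.5957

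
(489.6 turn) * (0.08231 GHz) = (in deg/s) 1.451e+13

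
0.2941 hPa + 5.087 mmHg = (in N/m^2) 707.6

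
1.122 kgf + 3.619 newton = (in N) 14.62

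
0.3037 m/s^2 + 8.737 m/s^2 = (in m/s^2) 9.041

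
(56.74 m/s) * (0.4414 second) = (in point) 7.099e+04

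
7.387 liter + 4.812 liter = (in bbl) 0.07673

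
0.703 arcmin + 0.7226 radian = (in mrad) 722.8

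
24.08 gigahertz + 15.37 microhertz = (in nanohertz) 2.408e+19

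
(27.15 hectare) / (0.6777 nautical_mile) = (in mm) 2.163e+05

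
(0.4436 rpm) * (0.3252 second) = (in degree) 0.8656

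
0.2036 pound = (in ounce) 3.258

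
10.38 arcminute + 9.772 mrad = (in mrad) 12.79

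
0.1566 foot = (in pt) 135.3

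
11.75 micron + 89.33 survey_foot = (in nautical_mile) 0.0147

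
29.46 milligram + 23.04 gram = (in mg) 2.307e+04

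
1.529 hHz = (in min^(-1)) 9174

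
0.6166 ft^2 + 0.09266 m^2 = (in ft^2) 1.614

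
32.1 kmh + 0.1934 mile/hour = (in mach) 0.02644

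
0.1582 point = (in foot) 0.0001831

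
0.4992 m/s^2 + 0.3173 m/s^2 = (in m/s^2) 0.8165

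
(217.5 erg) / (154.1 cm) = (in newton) 1.411e-05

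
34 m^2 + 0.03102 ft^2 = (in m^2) 34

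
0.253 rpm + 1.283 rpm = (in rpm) 1.536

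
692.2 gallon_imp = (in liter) 3147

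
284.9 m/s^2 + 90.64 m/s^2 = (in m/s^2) 375.5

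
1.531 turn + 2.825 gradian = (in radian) 9.664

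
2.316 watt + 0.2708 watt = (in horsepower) 0.003469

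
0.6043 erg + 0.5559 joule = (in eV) 3.47e+18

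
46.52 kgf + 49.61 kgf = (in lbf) 211.9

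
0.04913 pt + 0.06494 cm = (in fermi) 6.667e+11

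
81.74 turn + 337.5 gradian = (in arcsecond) 1.07e+08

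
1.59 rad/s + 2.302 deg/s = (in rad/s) 1.63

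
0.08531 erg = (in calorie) 2.039e-09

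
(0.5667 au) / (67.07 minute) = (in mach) 6.187e+04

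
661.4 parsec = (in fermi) 2.041e+34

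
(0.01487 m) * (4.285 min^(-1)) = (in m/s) 0.001062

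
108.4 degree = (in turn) 0.3011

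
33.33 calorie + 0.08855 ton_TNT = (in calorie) 8.855e+07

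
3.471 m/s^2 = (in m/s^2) 3.471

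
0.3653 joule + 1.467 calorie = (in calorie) 1.554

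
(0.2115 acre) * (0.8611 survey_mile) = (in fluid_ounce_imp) 4.175e+10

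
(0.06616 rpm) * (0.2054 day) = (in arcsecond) 2.536e+07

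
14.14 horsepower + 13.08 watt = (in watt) 1.056e+04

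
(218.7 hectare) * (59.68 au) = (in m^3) 1.953e+19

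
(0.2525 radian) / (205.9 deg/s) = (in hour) 1.952e-05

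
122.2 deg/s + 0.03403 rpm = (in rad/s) 2.136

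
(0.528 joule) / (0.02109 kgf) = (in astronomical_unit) 1.707e-11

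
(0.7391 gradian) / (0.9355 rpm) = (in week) 1.959e-07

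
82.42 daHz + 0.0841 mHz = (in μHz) 8.242e+08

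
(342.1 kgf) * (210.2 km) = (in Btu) 6.684e+05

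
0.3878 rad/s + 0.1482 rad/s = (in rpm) 5.118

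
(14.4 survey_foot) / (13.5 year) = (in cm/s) 1.031e-06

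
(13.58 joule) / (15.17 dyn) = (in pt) 2.538e+08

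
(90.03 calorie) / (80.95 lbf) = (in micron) 1.046e+06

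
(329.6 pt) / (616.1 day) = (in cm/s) 2.184e-07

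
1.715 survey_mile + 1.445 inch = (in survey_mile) 1.715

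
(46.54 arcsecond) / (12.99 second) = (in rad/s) 1.737e-05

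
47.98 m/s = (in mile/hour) 107.3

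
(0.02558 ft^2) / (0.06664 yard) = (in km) 3.9e-05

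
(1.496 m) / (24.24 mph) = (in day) 1.598e-06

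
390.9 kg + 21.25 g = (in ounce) 1.379e+04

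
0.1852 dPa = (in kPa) 1.852e-05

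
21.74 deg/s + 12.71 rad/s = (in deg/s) 750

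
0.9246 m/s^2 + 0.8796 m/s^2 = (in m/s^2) 1.804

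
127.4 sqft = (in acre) 0.002925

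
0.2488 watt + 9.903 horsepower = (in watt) 7385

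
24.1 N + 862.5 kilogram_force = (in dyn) 8.482e+08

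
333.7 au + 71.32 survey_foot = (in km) 4.992e+10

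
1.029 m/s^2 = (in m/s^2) 1.029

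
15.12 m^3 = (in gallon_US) 3994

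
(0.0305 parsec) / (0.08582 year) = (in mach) 1.021e+06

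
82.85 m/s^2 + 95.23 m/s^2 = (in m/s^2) 178.1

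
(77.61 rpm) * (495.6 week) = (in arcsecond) 5.025e+14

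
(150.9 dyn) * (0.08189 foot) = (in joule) 3.766e-05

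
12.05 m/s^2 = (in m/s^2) 12.05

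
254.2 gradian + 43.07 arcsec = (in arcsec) 8.237e+05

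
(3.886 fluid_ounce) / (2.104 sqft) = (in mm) 0.5879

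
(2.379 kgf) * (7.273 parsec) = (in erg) 5.236e+25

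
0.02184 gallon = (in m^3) 8.267e-05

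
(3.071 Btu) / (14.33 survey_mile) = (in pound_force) 0.03158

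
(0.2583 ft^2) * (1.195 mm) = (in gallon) 0.007575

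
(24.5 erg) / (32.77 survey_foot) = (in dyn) 0.02453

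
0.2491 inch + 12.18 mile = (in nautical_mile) 10.58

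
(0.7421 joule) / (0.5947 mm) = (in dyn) 1.248e+08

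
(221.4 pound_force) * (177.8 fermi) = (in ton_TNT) 4.185e-20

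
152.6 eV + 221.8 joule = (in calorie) 53.01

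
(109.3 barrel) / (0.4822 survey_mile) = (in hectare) 2.239e-06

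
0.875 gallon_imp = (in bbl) 0.02502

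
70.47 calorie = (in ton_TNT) 7.047e-08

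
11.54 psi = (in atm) 0.7853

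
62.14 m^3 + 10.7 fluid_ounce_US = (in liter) 6.214e+04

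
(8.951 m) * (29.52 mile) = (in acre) 105.1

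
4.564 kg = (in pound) 10.06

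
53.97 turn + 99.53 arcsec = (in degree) 1.943e+04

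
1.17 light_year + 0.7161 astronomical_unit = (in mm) 1.107e+19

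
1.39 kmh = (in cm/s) 38.61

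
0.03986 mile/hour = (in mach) 5.233e-05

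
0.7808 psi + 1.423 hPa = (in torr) 41.45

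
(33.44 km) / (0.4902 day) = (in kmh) 2.842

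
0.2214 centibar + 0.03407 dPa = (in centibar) 0.2214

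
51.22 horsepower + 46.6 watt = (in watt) 3.824e+04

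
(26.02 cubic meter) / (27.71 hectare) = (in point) 0.2662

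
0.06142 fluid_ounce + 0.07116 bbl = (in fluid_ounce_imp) 398.2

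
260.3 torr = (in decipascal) 3.47e+05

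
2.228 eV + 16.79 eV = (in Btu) 2.888e-21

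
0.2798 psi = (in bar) 0.01929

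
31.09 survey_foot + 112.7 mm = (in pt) 2.718e+04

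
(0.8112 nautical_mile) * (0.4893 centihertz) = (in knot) 14.29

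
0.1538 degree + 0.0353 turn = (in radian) 0.2245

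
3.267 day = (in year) 0.008951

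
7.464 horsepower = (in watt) 5566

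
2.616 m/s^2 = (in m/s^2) 2.616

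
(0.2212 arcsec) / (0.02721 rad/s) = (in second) 3.941e-05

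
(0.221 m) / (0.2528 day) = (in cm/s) 0.001012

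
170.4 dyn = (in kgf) 0.0001738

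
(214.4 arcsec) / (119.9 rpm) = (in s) 8.279e-05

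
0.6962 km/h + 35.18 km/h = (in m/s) 9.966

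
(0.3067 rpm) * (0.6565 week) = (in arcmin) 4.384e+07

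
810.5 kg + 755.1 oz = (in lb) 1834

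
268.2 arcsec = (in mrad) 1.3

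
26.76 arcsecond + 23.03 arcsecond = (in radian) 0.0002414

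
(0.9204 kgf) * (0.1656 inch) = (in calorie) 0.009074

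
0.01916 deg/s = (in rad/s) 0.0003344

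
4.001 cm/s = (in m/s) 0.04001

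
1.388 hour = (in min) 83.28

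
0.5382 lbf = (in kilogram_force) 0.2441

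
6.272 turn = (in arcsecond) 8.129e+06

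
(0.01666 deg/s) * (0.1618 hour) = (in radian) 0.1694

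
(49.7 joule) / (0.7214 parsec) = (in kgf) 2.277e-16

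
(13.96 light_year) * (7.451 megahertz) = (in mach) 2.89e+21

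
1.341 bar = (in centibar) 134.1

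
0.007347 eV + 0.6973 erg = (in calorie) 1.667e-08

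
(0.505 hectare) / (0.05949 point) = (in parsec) 7.798e-09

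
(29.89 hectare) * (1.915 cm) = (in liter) 5.724e+06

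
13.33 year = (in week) 695.1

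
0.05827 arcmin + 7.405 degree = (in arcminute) 444.4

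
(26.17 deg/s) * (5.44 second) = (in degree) 142.4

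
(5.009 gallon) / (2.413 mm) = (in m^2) 7.858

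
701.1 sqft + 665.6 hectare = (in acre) 1645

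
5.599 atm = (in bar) 5.673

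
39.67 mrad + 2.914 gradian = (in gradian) 5.439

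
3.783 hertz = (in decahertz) 0.3783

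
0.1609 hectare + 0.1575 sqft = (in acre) 0.3976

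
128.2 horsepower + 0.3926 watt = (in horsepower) 128.2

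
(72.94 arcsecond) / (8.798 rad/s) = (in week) 6.646e-11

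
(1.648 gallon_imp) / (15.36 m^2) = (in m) 0.0004878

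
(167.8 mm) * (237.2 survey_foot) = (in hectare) 0.001213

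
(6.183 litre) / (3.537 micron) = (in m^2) 1748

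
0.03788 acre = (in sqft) 1650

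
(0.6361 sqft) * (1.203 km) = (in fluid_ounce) 2.404e+06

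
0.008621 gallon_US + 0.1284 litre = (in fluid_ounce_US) 5.445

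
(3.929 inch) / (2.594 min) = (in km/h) 0.002308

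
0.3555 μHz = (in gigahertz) 3.555e-16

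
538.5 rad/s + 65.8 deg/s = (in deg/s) 3.092e+04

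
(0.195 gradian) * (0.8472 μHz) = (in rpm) 2.478e-08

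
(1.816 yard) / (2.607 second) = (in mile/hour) 1.425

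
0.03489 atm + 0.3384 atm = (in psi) 5.486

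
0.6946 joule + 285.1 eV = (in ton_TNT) 1.66e-10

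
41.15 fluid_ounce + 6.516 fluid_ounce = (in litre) 1.41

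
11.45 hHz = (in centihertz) 1.145e+05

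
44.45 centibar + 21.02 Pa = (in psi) 6.45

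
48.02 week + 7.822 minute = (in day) 336.1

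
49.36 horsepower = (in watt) 3.681e+04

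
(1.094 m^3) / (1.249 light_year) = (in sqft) 9.966e-16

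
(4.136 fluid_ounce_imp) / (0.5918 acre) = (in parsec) 1.59e-24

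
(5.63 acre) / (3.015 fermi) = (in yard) 8.264e+18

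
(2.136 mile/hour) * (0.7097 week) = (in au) 2.74e-06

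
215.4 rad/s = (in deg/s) 1.234e+04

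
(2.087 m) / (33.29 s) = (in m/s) 0.06269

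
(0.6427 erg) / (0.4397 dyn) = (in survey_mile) 9.082e-06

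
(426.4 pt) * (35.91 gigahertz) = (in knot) 1.05e+10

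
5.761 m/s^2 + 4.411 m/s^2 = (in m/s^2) 10.17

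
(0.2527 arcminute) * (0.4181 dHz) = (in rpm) 2.935e-05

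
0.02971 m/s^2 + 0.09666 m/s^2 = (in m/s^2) 0.1264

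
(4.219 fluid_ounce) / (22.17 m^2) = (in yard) 6.155e-06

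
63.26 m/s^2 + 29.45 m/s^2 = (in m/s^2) 92.71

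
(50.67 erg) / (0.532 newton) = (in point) 0.027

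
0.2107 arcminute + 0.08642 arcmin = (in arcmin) 0.2971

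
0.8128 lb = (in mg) 3.687e+05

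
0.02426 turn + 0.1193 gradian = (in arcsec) 3.183e+04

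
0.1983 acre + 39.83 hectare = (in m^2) 3.991e+05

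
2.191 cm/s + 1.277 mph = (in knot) 1.152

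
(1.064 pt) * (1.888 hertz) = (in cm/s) 0.07087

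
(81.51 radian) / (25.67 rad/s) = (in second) 3.175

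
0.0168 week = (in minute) 169.3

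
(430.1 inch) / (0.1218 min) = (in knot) 2.906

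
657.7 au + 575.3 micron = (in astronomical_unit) 657.7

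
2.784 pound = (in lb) 2.784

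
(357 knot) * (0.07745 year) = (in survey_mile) 2.787e+05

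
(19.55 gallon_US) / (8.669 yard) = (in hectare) 9.336e-07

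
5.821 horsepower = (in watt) 4341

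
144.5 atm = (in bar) 146.4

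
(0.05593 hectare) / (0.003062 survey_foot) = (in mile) 372.4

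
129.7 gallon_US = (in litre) 491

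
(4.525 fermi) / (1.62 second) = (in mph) 6.248e-15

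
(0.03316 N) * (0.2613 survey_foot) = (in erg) 2.641e+04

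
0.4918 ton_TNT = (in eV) 1.284e+28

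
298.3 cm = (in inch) 117.4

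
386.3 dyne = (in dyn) 386.3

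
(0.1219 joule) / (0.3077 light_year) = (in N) 4.187e-17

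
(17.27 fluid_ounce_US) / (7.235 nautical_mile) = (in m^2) 3.812e-08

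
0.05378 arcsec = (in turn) 4.15e-08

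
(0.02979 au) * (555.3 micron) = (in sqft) 2.664e+07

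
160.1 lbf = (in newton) 712.2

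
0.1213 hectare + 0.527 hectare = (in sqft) 6.978e+04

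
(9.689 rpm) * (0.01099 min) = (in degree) 38.33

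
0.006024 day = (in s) 520.5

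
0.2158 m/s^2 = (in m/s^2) 0.2158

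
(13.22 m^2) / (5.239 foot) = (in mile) 0.005144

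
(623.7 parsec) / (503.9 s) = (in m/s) 3.819e+16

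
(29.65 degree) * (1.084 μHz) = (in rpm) 5.357e-06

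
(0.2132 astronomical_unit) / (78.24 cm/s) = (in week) 6.74e+04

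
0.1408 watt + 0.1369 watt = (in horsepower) 0.0003724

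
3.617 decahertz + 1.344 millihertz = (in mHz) 3.617e+04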